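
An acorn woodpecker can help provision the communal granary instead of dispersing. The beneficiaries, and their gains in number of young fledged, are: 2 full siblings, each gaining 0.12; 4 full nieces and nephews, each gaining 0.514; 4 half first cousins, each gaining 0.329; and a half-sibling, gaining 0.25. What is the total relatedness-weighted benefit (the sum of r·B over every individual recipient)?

r to a full sibling = 0.5 (full sibs share both parents — two paths of length 2: r = 2·(1/2)^2 = 1/2).
r to a full niece or nephew = 1/4 (full aunt/uncle↔niece/nephew: two paths of length 3 through the shared grandparent pair: r = 2·(1/2)^3 = 1/4).
r to a half first cousin = 0.0625 (half first cousins share one grandparent — one path of length 4: r = (1/2)^4 = 1/16).
r to a half-sibling = 0.25 (half-sibs share one parent — one path of length 2: r = (1/2)^2 = 1/4).
Summing one r·B term per recipient: 2·0.5·0.12 + 4·0.25·0.514 + 4·0.0625·0.329 + 1·0.25·0.25 = 0.77875.

0.77875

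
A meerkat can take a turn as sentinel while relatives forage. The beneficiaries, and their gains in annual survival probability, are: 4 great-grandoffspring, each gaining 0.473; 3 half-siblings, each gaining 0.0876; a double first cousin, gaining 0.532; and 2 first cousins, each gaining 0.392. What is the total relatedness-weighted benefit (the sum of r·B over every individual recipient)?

r to a great-grandoffspring = 1/8 (three parent–offspring links: r = (1/2)^3 = 1/8).
r to a half-sibling = 1/4 (half-sibs share one parent — one path of length 2: r = (1/2)^2 = 1/4).
r to a double first cousin = 1/4 (double first cousins share both grandparent pairs — four paths of length 4: r = 4·(1/2)^4 = 1/4).
r to a first cousin = 0.125 (first cousins share one grandparent pair — two paths of length 4: r = 2·(1/2)^4 = 1/8).
Summing one r·B term per recipient: 4·0.125·0.473 + 3·0.25·0.0876 + 1·0.25·0.532 + 2·0.125·0.392 = 0.5332.

0.5332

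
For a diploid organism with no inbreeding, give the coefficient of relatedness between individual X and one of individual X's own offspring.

Each parent–offspring link contributes a factor of 1/2, and independent paths through distinct common ancestors add.
One parent–offspring link: r = (1/2)^1 = 1/2.

0.5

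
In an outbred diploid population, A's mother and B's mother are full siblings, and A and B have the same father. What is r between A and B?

0.375

With two independent routes of shared ancestry, r is the sum of the two contributions.
A and B are related in two ways: first cousins through their mothers (r = 1/8) and half-sibs through their shared father (r = 1/4).
r = 1/8 + 1/4 = 3/8 = 0.375.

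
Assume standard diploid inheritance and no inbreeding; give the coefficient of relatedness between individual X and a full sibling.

0.5

Each parent–offspring link contributes a factor of 1/2, and independent paths through distinct common ancestors add.
Full sibs share both parents — two paths of length 2: r = 2·(1/2)^2 = 1/2.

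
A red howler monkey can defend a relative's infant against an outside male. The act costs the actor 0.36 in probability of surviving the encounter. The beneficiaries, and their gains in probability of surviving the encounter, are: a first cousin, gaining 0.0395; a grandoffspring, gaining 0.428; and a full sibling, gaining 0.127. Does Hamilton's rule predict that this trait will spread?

No

Hamilton's rule: the trait is favored when the sum of r·B over every recipient exceeds the actor's cost C.
r to a first cousin = 1/8 (first cousins share one grandparent pair — two paths of length 4: r = 2·(1/2)^4 = 1/8).
r to a grandoffspring = 1/4 (two parent–offspring links: r = (1/2)^2 = 1/4).
r to a full sibling = 0.5 (full sibs share both parents — two paths of length 2: r = 2·(1/2)^2 = 1/2).
Summing one r·B term per recipient: 1·0.125·0.0395 + 1·0.25·0.428 + 1·0.5·0.127 = 0.1754375.
0.1754375 < 0.36: the indirect benefit is less than the cost.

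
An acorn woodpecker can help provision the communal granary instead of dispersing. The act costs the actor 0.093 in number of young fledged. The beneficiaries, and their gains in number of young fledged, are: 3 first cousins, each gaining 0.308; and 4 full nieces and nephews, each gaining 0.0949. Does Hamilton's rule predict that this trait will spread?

Hamilton's rule: the trait is favored when the sum of r·B over every recipient exceeds the actor's cost C.
r to a first cousin = 1/8 (first cousins share one grandparent pair — two paths of length 4: r = 2·(1/2)^4 = 1/8).
r to a full niece or nephew = 0.25 (full aunt/uncle↔niece/nephew: two paths of length 3 through the shared grandparent pair: r = 2·(1/2)^3 = 1/4).
Summing one r·B term per recipient: 3·0.125·0.308 + 4·0.25·0.0949 = 0.2104.
0.2104 > 0.093: the indirect benefit exceeds the cost.

Yes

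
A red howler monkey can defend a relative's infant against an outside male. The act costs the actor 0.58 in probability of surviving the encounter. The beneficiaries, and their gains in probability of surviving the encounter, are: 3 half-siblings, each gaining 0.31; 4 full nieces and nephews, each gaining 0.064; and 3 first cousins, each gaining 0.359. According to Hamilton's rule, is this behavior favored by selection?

Hamilton's rule: the trait is favored when the sum of r·B over every recipient exceeds the actor's cost C.
r to a half-sibling = 1/4 (half-sibs share one parent — one path of length 2: r = (1/2)^2 = 1/4).
r to a full niece or nephew = 0.25 (full aunt/uncle↔niece/nephew: two paths of length 3 through the shared grandparent pair: r = 2·(1/2)^3 = 1/4).
r to a first cousin = 1/8 (first cousins share one grandparent pair — two paths of length 4: r = 2·(1/2)^4 = 1/8).
Summing one r·B term per recipient: 3·0.25·0.31 + 4·0.25·0.064 + 3·0.125·0.359 = 0.431125.
0.431125 < 0.58: the indirect benefit is less than the cost.

No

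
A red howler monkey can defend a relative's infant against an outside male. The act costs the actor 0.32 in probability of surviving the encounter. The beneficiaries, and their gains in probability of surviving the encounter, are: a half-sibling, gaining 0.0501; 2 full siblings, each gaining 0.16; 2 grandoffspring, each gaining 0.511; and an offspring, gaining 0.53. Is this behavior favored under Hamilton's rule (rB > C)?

Yes

Hamilton's rule: the trait is favored when the sum of r·B over every recipient exceeds the actor's cost C.
r to a half-sibling = 1/4 (half-sibs share one parent — one path of length 2: r = (1/2)^2 = 1/4).
r to a full sibling = 1/2 (full sibs share both parents — two paths of length 2: r = 2·(1/2)^2 = 1/2).
r to a grandoffspring = 1/4 (two parent–offspring links: r = (1/2)^2 = 1/4).
r to an offspring = 1/2 (one parent–offspring link: r = (1/2)^1 = 1/2).
Summing one r·B term per recipient: 1·0.25·0.0501 + 2·0.5·0.16 + 2·0.25·0.511 + 1·0.5·0.53 = 0.693025.
0.693025 > 0.32: the indirect benefit exceeds the cost.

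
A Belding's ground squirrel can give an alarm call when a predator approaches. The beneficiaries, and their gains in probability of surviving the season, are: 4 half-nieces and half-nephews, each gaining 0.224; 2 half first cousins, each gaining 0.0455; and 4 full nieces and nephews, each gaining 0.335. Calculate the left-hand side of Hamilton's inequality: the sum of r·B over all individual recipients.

r to a half-niece or half-nephew = 0.125 (half-aunt/uncle↔niece/nephew: one path of length 3: r = (1/2)^3 = 1/8).
r to a half first cousin = 1/16 (half first cousins share one grandparent — one path of length 4: r = (1/2)^4 = 1/16).
r to a full niece or nephew = 1/4 (full aunt/uncle↔niece/nephew: two paths of length 3 through the shared grandparent pair: r = 2·(1/2)^3 = 1/4).
Summing one r·B term per recipient: 4·0.125·0.224 + 2·0.0625·0.0455 + 4·0.25·0.335 = 0.4526875.

0.4526875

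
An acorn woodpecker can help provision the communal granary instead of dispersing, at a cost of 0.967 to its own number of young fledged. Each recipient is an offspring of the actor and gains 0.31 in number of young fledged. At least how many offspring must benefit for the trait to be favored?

7

r to an offspring = 1/2 (one parent–offspring link: r = (1/2)^1 = 1/2).
Hamilton's rule: n·r·B > C  ⇒  n > C/(r·B) = 0.967/(0.5·0.31) = 6.239.
The smallest integer exceeding 6.239 is 7.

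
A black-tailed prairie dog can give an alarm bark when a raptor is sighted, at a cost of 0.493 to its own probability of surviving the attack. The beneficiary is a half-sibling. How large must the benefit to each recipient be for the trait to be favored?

1.972

r to a half-sibling = 0.25 (half-sibs share one parent — one path of length 2: r = (1/2)^2 = 1/4).
Hamilton's rule with n recipients of equal r: n·r·B > C, so B > C/(n·r) = 0.493/(1·0.25) = 1.972.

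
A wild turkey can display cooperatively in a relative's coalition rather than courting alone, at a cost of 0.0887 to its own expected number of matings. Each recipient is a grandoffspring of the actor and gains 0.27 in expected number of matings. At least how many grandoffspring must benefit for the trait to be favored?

2

r to a grandoffspring = 1/4 (two parent–offspring links: r = (1/2)^2 = 1/4).
Hamilton's rule: n·r·B > C  ⇒  n > C/(r·B) = 0.0887/(0.25·0.27) = 1.314.
The smallest integer exceeding 1.314 is 2.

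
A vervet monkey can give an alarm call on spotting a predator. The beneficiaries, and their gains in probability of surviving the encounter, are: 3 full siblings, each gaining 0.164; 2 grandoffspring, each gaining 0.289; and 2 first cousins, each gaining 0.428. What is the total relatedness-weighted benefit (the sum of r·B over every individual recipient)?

0.4975

r to a full sibling = 0.5 (full sibs share both parents — two paths of length 2: r = 2·(1/2)^2 = 1/2).
r to a grandoffspring = 0.25 (two parent–offspring links: r = (1/2)^2 = 1/4).
r to a first cousin = 0.125 (first cousins share one grandparent pair — two paths of length 4: r = 2·(1/2)^4 = 1/8).
Summing one r·B term per recipient: 3·0.5·0.164 + 2·0.25·0.289 + 2·0.125·0.428 = 0.4975.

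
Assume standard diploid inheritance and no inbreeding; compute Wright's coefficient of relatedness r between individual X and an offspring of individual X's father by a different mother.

0.25

Each parent–offspring link contributes a factor of 1/2, and independent paths through distinct common ancestors add.
Half-sibs share one parent — one path of length 2: r = (1/2)^2 = 1/4.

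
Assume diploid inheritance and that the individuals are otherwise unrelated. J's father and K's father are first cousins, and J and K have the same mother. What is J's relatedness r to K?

With two independent routes of shared ancestry, r is the sum of the two contributions.
J and K are related in two ways: second cousins through their fathers (r = 1/32) and half-sibs through their shared mother (r = 1/4).
r = 1/32 + 1/4 = 0.28125.

0.28125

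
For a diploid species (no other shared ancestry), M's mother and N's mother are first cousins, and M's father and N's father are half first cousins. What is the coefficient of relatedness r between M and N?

0.046875

With two independent routes of shared ancestry, r is the sum of the two contributions.
M and N are related in two ways: second cousins through their mothers (r = 1/32) and half second cousins through their fathers (r = 1/64).
r = 1/32 + 1/64 = 0.046875.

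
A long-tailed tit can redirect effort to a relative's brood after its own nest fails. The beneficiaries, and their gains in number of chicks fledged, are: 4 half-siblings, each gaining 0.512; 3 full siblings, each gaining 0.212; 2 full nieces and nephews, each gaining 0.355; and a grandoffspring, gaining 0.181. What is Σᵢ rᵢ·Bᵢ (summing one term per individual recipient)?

1.05275

r to a half-sibling = 1/4 (half-sibs share one parent — one path of length 2: r = (1/2)^2 = 1/4).
r to a full sibling = 0.5 (full sibs share both parents — two paths of length 2: r = 2·(1/2)^2 = 1/2).
r to a full niece or nephew = 0.25 (full aunt/uncle↔niece/nephew: two paths of length 3 through the shared grandparent pair: r = 2·(1/2)^3 = 1/4).
r to a grandoffspring = 1/4 (two parent–offspring links: r = (1/2)^2 = 1/4).
Summing one r·B term per recipient: 4·0.25·0.512 + 3·0.5·0.212 + 2·0.25·0.355 + 1·0.25·0.181 = 1.05275.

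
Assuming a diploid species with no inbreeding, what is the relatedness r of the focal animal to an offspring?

One parent–offspring link: r = (1/2)^1 = 1/2.

0.5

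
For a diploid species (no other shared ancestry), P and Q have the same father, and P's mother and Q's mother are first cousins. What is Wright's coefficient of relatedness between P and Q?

Wright's path rule: contributions from independent ancestry routes add.
P and Q are related in two ways: half-sibs through their shared father (r = 1/4) and second cousins through their mothers (r = 1/32).
r = 1/4 + 1/32 = 9/32 = 0.28125.

0.28125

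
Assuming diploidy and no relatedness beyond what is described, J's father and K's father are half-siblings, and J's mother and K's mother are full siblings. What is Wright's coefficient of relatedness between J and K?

Independent pedigree routes through distinct common ancestors add.
J and K are related in two ways: half first cousins through their fathers (r = 1/16) and first cousins through their mothers (r = 1/8).
r = 1/16 + 1/8 = 3/16 = 0.1875.

0.1875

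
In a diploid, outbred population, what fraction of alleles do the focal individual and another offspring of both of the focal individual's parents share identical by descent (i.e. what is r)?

0.5

Each parent–offspring link contributes a factor of 1/2, and independent paths through distinct common ancestors add.
Full sibs share both parents — two paths of length 2: r = 2·(1/2)^2 = 1/2.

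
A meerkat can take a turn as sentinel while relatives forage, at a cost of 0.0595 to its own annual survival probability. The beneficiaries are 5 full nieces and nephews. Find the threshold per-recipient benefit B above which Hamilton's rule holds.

0.0476

r to a full niece or nephew = 0.25 (full aunt/uncle↔niece/nephew: two paths of length 3 through the shared grandparent pair: r = 2·(1/2)^3 = 1/4).
Hamilton's rule with n recipients of equal r: n·r·B > C, so B > C/(n·r) = 0.0595/(5·0.25) = 0.0476.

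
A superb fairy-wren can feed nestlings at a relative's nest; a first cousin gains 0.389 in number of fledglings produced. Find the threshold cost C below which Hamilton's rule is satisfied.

r to a first cousin = 0.125 (first cousins share one grandparent pair — two paths of length 4: r = 2·(1/2)^4 = 1/8).
Hamilton's rule: n·r·B > C, so the trait is favored while C < n·r·B = 1·0.125·0.389 = 0.048625.

0.048625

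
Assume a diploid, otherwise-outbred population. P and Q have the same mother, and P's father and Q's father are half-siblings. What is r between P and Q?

Relatedness sums over independent paths through distinct common ancestors.
P and Q are related in two ways: half-sibs through their shared mother (r = 1/4) and half first cousins through their fathers (r = 1/16).
r = 1/4 + 1/16 = 5/16 = 0.3125.

0.3125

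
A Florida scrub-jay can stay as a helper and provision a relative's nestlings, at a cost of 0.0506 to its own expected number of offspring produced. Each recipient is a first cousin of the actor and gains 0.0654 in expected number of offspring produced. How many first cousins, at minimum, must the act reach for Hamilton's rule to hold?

7

r to a first cousin = 0.125 (first cousins share one grandparent pair — two paths of length 4: r = 2·(1/2)^4 = 1/8).
Hamilton's rule: n·r·B > C  ⇒  n > C/(r·B) = 0.0506/(0.125·0.0654) = 6.19.
The smallest integer exceeding 6.19 is 7.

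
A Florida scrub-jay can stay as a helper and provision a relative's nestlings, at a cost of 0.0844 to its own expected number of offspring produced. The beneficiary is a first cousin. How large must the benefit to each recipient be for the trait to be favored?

0.6752

r to a first cousin = 1/8 (first cousins share one grandparent pair — two paths of length 4: r = 2·(1/2)^4 = 1/8).
Hamilton's rule with n recipients of equal r: n·r·B > C, so B > C/(n·r) = 0.0844/(1·0.125) = 0.6752.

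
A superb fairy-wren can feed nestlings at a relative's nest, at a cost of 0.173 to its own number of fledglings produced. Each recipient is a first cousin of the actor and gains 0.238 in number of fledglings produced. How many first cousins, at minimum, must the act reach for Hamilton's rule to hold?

6

r to a first cousin = 0.125 (first cousins share one grandparent pair — two paths of length 4: r = 2·(1/2)^4 = 1/8).
Hamilton's rule: n·r·B > C  ⇒  n > C/(r·B) = 0.173/(0.125·0.238) = 5.815.
The smallest integer exceeding 5.815 is 6.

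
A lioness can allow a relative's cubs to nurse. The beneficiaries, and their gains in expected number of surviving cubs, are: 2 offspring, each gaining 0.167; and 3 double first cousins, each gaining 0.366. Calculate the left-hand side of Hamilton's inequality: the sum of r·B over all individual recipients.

r to an offspring = 1/2 (one parent–offspring link: r = (1/2)^1 = 1/2).
r to a double first cousin = 1/4 (double first cousins share both grandparent pairs — four paths of length 4: r = 4·(1/2)^4 = 1/4).
Summing one r·B term per recipient: 2·0.5·0.167 + 3·0.25·0.366 = 0.4415.

0.4415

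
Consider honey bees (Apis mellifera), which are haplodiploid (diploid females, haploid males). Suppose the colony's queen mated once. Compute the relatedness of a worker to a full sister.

0.75

Haplodiploid full sisters inherit their father's entire haploid genome identically (contributing 1/2) and on average half of their mother's contribution (1/2 · 1/2 = 1/4); r = 1/2 + 1/4 = 3/4.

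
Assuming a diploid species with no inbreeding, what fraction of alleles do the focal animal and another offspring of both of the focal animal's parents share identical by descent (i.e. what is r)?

0.5

Each parent–offspring link contributes a factor of 1/2, and independent paths through distinct common ancestors add.
Full sibs share both parents — two paths of length 2: r = 2·(1/2)^2 = 1/2.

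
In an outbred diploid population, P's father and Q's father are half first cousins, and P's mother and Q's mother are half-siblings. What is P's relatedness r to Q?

Wright's path rule: contributions from independent ancestry routes add.
P and Q are related in two ways: half second cousins through their fathers (r = 1/64) and half first cousins through their mothers (r = 1/16).
r = 1/64 + 1/16 = 0.078125.

0.078125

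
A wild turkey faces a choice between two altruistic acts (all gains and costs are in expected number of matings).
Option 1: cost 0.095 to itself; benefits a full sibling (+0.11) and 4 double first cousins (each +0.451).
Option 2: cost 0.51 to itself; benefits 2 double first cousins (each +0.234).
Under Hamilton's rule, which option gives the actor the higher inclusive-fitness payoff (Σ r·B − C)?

Option 1

Option 1: r to a full sibling = 0.5.
Option 1: r to a double first cousin = 0.25.
Option 1: Σ r·B − C = (1·0.5·0.11 + 4·0.25·0.451) − 0.095 = 0.411.
Option 2: r to a double first cousin = 0.25.
Option 2: Σ r·B − C = (2·0.25·0.234) − 0.51 = -0.393.
Option 1 has the higher net inclusive-fitness payoff.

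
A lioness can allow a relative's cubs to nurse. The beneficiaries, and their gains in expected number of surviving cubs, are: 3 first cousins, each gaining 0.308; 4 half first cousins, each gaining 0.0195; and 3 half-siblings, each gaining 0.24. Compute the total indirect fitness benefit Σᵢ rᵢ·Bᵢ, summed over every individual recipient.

0.300375

r to a first cousin = 1/8 (first cousins share one grandparent pair — two paths of length 4: r = 2·(1/2)^4 = 1/8).
r to a half first cousin = 0.0625 (half first cousins share one grandparent — one path of length 4: r = (1/2)^4 = 1/16).
r to a half-sibling = 0.25 (half-sibs share one parent — one path of length 2: r = (1/2)^2 = 1/4).
Summing one r·B term per recipient: 3·0.125·0.308 + 4·0.0625·0.0195 + 3·0.25·0.24 = 0.300375.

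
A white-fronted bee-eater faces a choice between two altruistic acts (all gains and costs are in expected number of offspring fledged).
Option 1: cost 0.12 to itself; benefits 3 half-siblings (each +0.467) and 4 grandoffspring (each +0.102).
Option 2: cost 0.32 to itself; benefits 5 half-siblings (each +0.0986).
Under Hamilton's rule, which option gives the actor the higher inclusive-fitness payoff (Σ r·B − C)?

Option 1

Option 1: r to a half-sibling = 0.25.
Option 1: r to a grandoffspring = 0.25.
Option 1: Σ r·B − C = (3·0.25·0.467 + 4·0.25·0.102) − 0.12 = 0.33225.
Option 2: r to a half-sibling = 0.25.
Option 2: Σ r·B − C = (5·0.25·0.0986) − 0.32 = -0.19675.
Option 1 has the higher net inclusive-fitness payoff.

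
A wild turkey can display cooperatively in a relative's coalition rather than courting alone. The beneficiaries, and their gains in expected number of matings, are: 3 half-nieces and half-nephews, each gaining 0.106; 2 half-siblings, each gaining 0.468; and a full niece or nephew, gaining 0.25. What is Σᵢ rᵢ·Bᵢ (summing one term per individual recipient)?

0.33625

r to a half-niece or half-nephew = 1/8 (half-aunt/uncle↔niece/nephew: one path of length 3: r = (1/2)^3 = 1/8).
r to a half-sibling = 0.25 (half-sibs share one parent — one path of length 2: r = (1/2)^2 = 1/4).
r to a full niece or nephew = 0.25 (full aunt/uncle↔niece/nephew: two paths of length 3 through the shared grandparent pair: r = 2·(1/2)^3 = 1/4).
Summing one r·B term per recipient: 3·0.125·0.106 + 2·0.25·0.468 + 1·0.25·0.25 = 0.33625.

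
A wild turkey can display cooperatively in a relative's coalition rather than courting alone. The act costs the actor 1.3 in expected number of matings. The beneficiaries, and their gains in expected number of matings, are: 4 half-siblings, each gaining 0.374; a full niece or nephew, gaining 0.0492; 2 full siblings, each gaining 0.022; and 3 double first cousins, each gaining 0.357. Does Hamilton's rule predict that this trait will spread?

Hamilton's rule: the trait is favored when the sum of r·B over every recipient exceeds the actor's cost C.
r to a half-sibling = 1/4 (half-sibs share one parent — one path of length 2: r = (1/2)^2 = 1/4).
r to a full niece or nephew = 0.25 (full aunt/uncle↔niece/nephew: two paths of length 3 through the shared grandparent pair: r = 2·(1/2)^3 = 1/4).
r to a full sibling = 0.5 (full sibs share both parents — two paths of length 2: r = 2·(1/2)^2 = 1/2).
r to a double first cousin = 0.25 (double first cousins share both grandparent pairs — four paths of length 4: r = 4·(1/2)^4 = 1/4).
Summing one r·B term per recipient: 4·0.25·0.374 + 1·0.25·0.0492 + 2·0.5·0.022 + 3·0.25·0.357 = 0.67605.
0.67605 < 1.3: the indirect benefit is less than the cost.

No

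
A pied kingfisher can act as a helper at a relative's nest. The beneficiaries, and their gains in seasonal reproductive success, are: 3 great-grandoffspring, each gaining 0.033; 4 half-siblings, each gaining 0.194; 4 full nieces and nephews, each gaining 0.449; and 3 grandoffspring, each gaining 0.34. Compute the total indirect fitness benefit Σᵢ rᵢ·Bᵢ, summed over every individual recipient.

r to a great-grandoffspring = 1/8 (three parent–offspring links: r = (1/2)^3 = 1/8).
r to a half-sibling = 1/4 (half-sibs share one parent — one path of length 2: r = (1/2)^2 = 1/4).
r to a full niece or nephew = 1/4 (full aunt/uncle↔niece/nephew: two paths of length 3 through the shared grandparent pair: r = 2·(1/2)^3 = 1/4).
r to a grandoffspring = 0.25 (two parent–offspring links: r = (1/2)^2 = 1/4).
Summing one r·B term per recipient: 3·0.125·0.033 + 4·0.25·0.194 + 4·0.25·0.449 + 3·0.25·0.34 = 0.910375.

0.910375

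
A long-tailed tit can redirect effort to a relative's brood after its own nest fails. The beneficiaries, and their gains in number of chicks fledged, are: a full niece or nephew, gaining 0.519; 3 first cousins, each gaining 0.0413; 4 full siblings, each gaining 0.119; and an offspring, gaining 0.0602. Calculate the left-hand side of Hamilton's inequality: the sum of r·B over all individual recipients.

0.4133375

r to a full niece or nephew = 0.25 (full aunt/uncle↔niece/nephew: two paths of length 3 through the shared grandparent pair: r = 2·(1/2)^3 = 1/4).
r to a first cousin = 1/8 (first cousins share one grandparent pair — two paths of length 4: r = 2·(1/2)^4 = 1/8).
r to a full sibling = 1/2 (full sibs share both parents — two paths of length 2: r = 2·(1/2)^2 = 1/2).
r to an offspring = 0.5 (one parent–offspring link: r = (1/2)^1 = 1/2).
Summing one r·B term per recipient: 1·0.25·0.519 + 3·0.125·0.0413 + 4·0.5·0.119 + 1·0.5·0.0602 = 0.4133375.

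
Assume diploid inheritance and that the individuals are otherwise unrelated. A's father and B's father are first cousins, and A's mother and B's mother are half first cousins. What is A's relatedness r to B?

Wright's path rule: contributions from independent ancestry routes add.
A and B are related in two ways: second cousins through their fathers (r = 1/32) and half second cousins through their mothers (r = 1/64).
r = 1/32 + 1/64 = 0.046875.

0.046875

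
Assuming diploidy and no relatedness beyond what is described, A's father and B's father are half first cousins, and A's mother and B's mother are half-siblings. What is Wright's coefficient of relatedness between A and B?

0.078125

Wright's path rule: contributions from independent ancestry routes add.
A and B are related in two ways: half second cousins through their fathers (r = 1/64) and half first cousins through their mothers (r = 1/16).
r = 1/64 + 1/16 = 5/64 = 0.078125.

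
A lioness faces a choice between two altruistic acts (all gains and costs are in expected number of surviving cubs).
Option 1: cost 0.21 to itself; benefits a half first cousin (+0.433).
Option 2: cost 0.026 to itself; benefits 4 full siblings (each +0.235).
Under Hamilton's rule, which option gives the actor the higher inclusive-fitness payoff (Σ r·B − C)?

Option 2

Option 1: r to a half first cousin = 0.0625.
Option 1: Σ r·B − C = (1·0.0625·0.433) − 0.21 = -0.1829375.
Option 2: r to a full sibling = 0.5.
Option 2: Σ r·B − C = (4·0.5·0.235) − 0.026 = 0.444.
Option 2 has the higher net inclusive-fitness payoff.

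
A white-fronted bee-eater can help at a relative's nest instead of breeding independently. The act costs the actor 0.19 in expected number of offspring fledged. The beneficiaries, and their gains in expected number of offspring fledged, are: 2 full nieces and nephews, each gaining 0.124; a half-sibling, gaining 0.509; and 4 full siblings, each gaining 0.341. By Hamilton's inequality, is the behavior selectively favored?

Hamilton's rule: the trait is favored when the sum of r·B over every recipient exceeds the actor's cost C.
r to a full niece or nephew = 0.25 (full aunt/uncle↔niece/nephew: two paths of length 3 through the shared grandparent pair: r = 2·(1/2)^3 = 1/4).
r to a half-sibling = 0.25 (half-sibs share one parent — one path of length 2: r = (1/2)^2 = 1/4).
r to a full sibling = 1/2 (full sibs share both parents — two paths of length 2: r = 2·(1/2)^2 = 1/2).
Summing one r·B term per recipient: 2·0.25·0.124 + 1·0.25·0.509 + 4·0.5·0.341 = 0.87125.
0.87125 > 0.19: the indirect benefit exceeds the cost.

Yes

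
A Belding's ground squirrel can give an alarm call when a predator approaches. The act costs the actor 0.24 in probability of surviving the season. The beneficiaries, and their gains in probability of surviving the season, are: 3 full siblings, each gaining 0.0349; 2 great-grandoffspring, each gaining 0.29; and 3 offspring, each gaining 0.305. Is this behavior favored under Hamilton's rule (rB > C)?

Hamilton's rule: the trait is favored when the sum of r·B over every recipient exceeds the actor's cost C.
r to a full sibling = 1/2 (full sibs share both parents — two paths of length 2: r = 2·(1/2)^2 = 1/2).
r to a great-grandoffspring = 1/8 (three parent–offspring links: r = (1/2)^3 = 1/8).
r to an offspring = 1/2 (one parent–offspring link: r = (1/2)^1 = 1/2).
Summing one r·B term per recipient: 3·0.5·0.0349 + 2·0.125·0.29 + 3·0.5·0.305 = 0.58235.
0.58235 > 0.24: the indirect benefit exceeds the cost.

Yes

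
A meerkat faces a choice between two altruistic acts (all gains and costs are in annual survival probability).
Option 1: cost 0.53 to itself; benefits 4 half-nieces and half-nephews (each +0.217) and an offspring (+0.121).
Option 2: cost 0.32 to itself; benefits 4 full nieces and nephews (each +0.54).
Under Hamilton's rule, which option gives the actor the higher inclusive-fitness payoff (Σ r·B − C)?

Option 1: r to a half-niece or half-nephew = 0.125.
Option 1: r to an offspring = 0.5.
Option 1: Σ r·B − C = (4·0.125·0.217 + 1·0.5·0.121) − 0.53 = -0.361.
Option 2: r to a full niece or nephew = 0.25.
Option 2: Σ r·B − C = (4·0.25·0.54) − 0.32 = 0.22.
Option 2 has the higher net inclusive-fitness payoff.

Option 2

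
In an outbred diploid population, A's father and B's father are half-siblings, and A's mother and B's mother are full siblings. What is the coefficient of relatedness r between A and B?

0.1875

Wright's path rule: contributions from independent ancestry routes add.
A and B are related in two ways: half first cousins through their fathers (r = 1/16) and first cousins through their mothers (r = 1/8).
r = 1/16 + 1/8 = 0.1875.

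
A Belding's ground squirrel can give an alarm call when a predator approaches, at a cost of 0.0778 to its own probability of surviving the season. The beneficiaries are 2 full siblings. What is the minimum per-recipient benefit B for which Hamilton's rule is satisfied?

0.0778

r to a full sibling = 0.5 (full sibs share both parents — two paths of length 2: r = 2·(1/2)^2 = 1/2).
Hamilton's rule with n recipients of equal r: n·r·B > C, so B > C/(n·r) = 0.0778/(2·0.5) = 0.0778.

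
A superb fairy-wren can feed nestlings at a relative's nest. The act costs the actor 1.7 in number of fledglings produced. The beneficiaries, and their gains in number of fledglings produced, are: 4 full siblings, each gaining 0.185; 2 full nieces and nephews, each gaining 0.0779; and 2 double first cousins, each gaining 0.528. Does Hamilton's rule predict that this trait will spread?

Hamilton's rule: the trait is favored when the sum of r·B over every recipient exceeds the actor's cost C.
r to a full sibling = 0.5 (full sibs share both parents — two paths of length 2: r = 2·(1/2)^2 = 1/2).
r to a full niece or nephew = 1/4 (full aunt/uncle↔niece/nephew: two paths of length 3 through the shared grandparent pair: r = 2·(1/2)^3 = 1/4).
r to a double first cousin = 1/4 (double first cousins share both grandparent pairs — four paths of length 4: r = 4·(1/2)^4 = 1/4).
Summing one r·B term per recipient: 4·0.5·0.185 + 2·0.25·0.0779 + 2·0.25·0.528 = 0.67295.
0.67295 < 1.7: the indirect benefit is less than the cost.

No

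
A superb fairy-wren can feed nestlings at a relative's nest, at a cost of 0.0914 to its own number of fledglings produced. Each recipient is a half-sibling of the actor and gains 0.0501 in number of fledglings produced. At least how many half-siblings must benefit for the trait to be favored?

8

r to a half-sibling = 0.25 (half-sibs share one parent — one path of length 2: r = (1/2)^2 = 1/4).
Hamilton's rule: n·r·B > C  ⇒  n > C/(r·B) = 0.0914/(0.25·0.0501) = 7.297.
The smallest integer exceeding 7.297 is 8.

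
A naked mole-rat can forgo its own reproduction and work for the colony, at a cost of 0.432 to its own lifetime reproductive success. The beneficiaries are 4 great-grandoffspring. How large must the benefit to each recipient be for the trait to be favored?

r to a great-grandoffspring = 0.125 (three parent–offspring links: r = (1/2)^3 = 1/8).
Hamilton's rule with n recipients of equal r: n·r·B > C, so B > C/(n·r) = 0.432/(4·0.125) = 0.864.

0.864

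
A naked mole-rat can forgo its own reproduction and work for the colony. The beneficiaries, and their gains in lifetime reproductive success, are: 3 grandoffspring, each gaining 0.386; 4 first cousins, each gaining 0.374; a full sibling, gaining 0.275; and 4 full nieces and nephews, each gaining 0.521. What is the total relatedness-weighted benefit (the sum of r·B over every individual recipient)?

1.135

r to a grandoffspring = 0.25 (two parent–offspring links: r = (1/2)^2 = 1/4).
r to a first cousin = 0.125 (first cousins share one grandparent pair — two paths of length 4: r = 2·(1/2)^4 = 1/8).
r to a full sibling = 1/2 (full sibs share both parents — two paths of length 2: r = 2·(1/2)^2 = 1/2).
r to a full niece or nephew = 1/4 (full aunt/uncle↔niece/nephew: two paths of length 3 through the shared grandparent pair: r = 2·(1/2)^3 = 1/4).
Summing one r·B term per recipient: 3·0.25·0.386 + 4·0.125·0.374 + 1·0.5·0.275 + 4·0.25·0.521 = 1.135.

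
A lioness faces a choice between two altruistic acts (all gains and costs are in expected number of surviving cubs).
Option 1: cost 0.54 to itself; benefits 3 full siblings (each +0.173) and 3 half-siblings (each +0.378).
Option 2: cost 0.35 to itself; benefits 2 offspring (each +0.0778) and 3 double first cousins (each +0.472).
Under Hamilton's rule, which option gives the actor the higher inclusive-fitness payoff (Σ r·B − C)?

Option 1: r to a full sibling = 0.5.
Option 1: r to a half-sibling = 0.25.
Option 1: Σ r·B − C = (3·0.5·0.173 + 3·0.25·0.378) − 0.54 = 0.003.
Option 2: r to an offspring = 0.5.
Option 2: r to a double first cousin = 0.25.
Option 2: Σ r·B − C = (2·0.5·0.0778 + 3·0.25·0.472) − 0.35 = 0.0818.
Option 2 has the higher net inclusive-fitness payoff.

Option 2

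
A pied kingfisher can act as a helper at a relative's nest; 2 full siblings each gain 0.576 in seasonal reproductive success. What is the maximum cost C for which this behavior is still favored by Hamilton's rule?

r to a full sibling = 1/2 (full sibs share both parents — two paths of length 2: r = 2·(1/2)^2 = 1/2).
Hamilton's rule: n·r·B > C, so the trait is favored while C < n·r·B = 2·0.5·0.576 = 0.576.

0.576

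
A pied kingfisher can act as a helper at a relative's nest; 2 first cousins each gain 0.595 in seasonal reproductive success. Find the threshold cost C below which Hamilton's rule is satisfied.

0.14875

r to a first cousin = 1/8 (first cousins share one grandparent pair — two paths of length 4: r = 2·(1/2)^4 = 1/8).
Hamilton's rule: n·r·B > C, so the trait is favored while C < n·r·B = 2·0.125·0.595 = 0.14875.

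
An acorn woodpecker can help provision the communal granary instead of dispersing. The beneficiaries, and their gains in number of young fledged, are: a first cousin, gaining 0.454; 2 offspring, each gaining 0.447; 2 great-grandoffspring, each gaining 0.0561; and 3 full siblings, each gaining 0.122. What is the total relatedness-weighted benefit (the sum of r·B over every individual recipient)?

0.700775

r to a first cousin = 1/8 (first cousins share one grandparent pair — two paths of length 4: r = 2·(1/2)^4 = 1/8).
r to an offspring = 1/2 (one parent–offspring link: r = (1/2)^1 = 1/2).
r to a great-grandoffspring = 0.125 (three parent–offspring links: r = (1/2)^3 = 1/8).
r to a full sibling = 0.5 (full sibs share both parents — two paths of length 2: r = 2·(1/2)^2 = 1/2).
Summing one r·B term per recipient: 1·0.125·0.454 + 2·0.5·0.447 + 2·0.125·0.0561 + 3·0.5·0.122 = 0.700775.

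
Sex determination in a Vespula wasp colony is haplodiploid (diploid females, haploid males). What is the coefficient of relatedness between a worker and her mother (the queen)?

0.5

One meiotic link between diploid queen and diploid daughter: r = 1/2.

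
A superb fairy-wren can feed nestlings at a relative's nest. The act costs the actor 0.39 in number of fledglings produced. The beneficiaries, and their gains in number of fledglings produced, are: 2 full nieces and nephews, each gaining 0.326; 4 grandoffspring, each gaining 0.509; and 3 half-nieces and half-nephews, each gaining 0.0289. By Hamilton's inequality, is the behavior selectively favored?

Yes

Hamilton's rule: the trait is favored when the sum of r·B over every recipient exceeds the actor's cost C.
r to a full niece or nephew = 0.25 (full aunt/uncle↔niece/nephew: two paths of length 3 through the shared grandparent pair: r = 2·(1/2)^3 = 1/4).
r to a grandoffspring = 1/4 (two parent–offspring links: r = (1/2)^2 = 1/4).
r to a half-niece or half-nephew = 1/8 (half-aunt/uncle↔niece/nephew: one path of length 3: r = (1/2)^3 = 1/8).
Summing one r·B term per recipient: 2·0.25·0.326 + 4·0.25·0.509 + 3·0.125·0.0289 = 0.6828375.
0.6828375 > 0.39: the indirect benefit exceeds the cost.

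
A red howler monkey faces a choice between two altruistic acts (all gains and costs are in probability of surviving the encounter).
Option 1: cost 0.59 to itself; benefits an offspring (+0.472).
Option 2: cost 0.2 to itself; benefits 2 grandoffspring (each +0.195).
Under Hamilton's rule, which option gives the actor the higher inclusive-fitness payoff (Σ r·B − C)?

Option 2

Option 1: r to an offspring = 0.5.
Option 1: Σ r·B − C = (1·0.5·0.472) − 0.59 = -0.354.
Option 2: r to a grandoffspring = 0.25.
Option 2: Σ r·B − C = (2·0.25·0.195) − 0.2 = -0.1025.
Option 2 has the higher net inclusive-fitness payoff.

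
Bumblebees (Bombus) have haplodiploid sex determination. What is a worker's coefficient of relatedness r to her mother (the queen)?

One meiotic link between diploid queen and diploid daughter: r = 1/2.

0.5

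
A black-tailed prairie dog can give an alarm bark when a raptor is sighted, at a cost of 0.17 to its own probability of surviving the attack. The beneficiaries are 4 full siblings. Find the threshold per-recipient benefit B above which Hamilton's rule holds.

r to a full sibling = 0.5 (full sibs share both parents — two paths of length 2: r = 2·(1/2)^2 = 1/2).
Hamilton's rule with n recipients of equal r: n·r·B > C, so B > C/(n·r) = 0.17/(4·0.5) = 0.085.

0.085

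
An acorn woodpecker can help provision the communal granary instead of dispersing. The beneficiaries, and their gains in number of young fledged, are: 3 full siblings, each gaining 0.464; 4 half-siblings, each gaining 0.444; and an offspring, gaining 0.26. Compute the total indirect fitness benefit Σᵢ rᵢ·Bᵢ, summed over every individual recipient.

r to a full sibling = 1/2 (full sibs share both parents — two paths of length 2: r = 2·(1/2)^2 = 1/2).
r to a half-sibling = 1/4 (half-sibs share one parent — one path of length 2: r = (1/2)^2 = 1/4).
r to an offspring = 1/2 (one parent–offspring link: r = (1/2)^1 = 1/2).
Summing one r·B term per recipient: 3·0.5·0.464 + 4·0.25·0.444 + 1·0.5·0.26 = 1.27.

1.27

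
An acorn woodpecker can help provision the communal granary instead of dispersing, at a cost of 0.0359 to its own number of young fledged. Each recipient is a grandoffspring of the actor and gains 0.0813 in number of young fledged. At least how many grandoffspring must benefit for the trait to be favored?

r to a grandoffspring = 0.25 (two parent–offspring links: r = (1/2)^2 = 1/4).
Hamilton's rule: n·r·B > C  ⇒  n > C/(r·B) = 0.0359/(0.25·0.0813) = 1.766.
The smallest integer exceeding 1.766 is 2.

2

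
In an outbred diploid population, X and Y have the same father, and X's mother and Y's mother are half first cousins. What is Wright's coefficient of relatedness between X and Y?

Wright's path rule: contributions from independent ancestry routes add.
X and Y are related in two ways: half-sibs through their shared father (r = 1/4) and half second cousins through their mothers (r = 1/64).
r = 1/4 + 1/64 = 17/64 = 0.265625.

0.265625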